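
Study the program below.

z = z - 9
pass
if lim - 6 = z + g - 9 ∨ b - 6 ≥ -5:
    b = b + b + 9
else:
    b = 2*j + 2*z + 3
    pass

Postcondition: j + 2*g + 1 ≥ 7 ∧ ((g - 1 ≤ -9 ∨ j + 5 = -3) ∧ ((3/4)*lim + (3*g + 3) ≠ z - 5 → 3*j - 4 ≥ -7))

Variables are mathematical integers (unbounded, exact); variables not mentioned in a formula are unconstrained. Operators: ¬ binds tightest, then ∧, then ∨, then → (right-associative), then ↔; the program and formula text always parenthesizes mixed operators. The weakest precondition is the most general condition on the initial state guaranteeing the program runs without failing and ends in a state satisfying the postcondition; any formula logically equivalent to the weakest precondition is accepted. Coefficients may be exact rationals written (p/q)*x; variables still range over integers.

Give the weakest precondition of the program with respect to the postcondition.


Working backward. After the program, the postcondition j + 2*g + 1 ≥ 7 ∧ ((g - 1 ≤ -9 ∨ j + 5 = -3) ∧ ((3/4)*lim + (3*g + 3) ≠ z - 5 → 3*j - 4 ≥ -7)) must hold; in canonical form it is 2*g + j ≥ 6 ∧ (g ≤ -8 ∨ j = -8) ∧ (3*g + (3/4)*lim ≠ z - 8 → 3*j ≥ -3).
Then branch requires 2*g + j ≥ 6 ∧ (g ≤ -8 ∨ j = -8) ∧ (3*g + (3/4)*lim ≠ z - 8 → 3*j ≥ -3); else branch requires 2*g + j ≥ 6 ∧ (g ≤ -8 ∨ j = -8) ∧ (3*g + (3/4)*lim ≠ z - 8 → 3*j ≥ -3).
Before the if: ((lim = g + z - 3 ∨ b ≥ 1) → (2*g + j ≥ 6 ∧ (g ≤ -8 ∨ j = -8) ∧ (3*g + (3/4)*lim ≠ z - 8 → 3*j ≥ -3))) ∧ ((¬(lim = g + z - 3 ∨ b ≥ 1)) → (2*g + j ≥ 6 ∧ (g ≤ -8 ∨ j = -8) ∧ (3*g + (3/4)*lim ≠ z - 8 → 3*j ≥ -3)))
Before skip: ((lim = g + z - 3 ∨ b ≥ 1) → (2*g + j ≥ 6 ∧ (g ≤ -8 ∨ j = -8) ∧ (3*g + (3/4)*lim ≠ z - 8 → 3*j ≥ -3))) ∧ ((¬(lim = g + z - 3 ∨ b ≥ 1)) → (2*g + j ≥ 6 ∧ (g ≤ -8 ∨ j = -8) ∧ (3*g + (3/4)*lim ≠ z - 8 → 3*j ≥ -3)))
Before z := z - 9: ((lim = g + z - 12 ∨ b ≥ 1) → (2*g + j ≥ 6 ∧ (g ≤ -8 ∨ j = -8) ∧ (3*g + (3/4)*lim ≠ z - 17 → 3*j ≥ -3))) ∧ ((¬(lim = g + z - 12 ∨ b ≥ 1)) → (2*g + j ≥ 6 ∧ (g ≤ -8 ∨ j = -8) ∧ (3*g + (3/4)*lim ≠ z - 17 → 3*j ≥ -3)))
Answer: WP = ((lim = g + z - 12 ∨ b ≥ 1) → (2*g + j ≥ 6 ∧ (g ≤ -8 ∨ j = -8) ∧ (3*g + (3/4)*lim ≠ z - 17 → 3*j ≥ -3))) ∧ ((¬(lim = g + z - 12 ∨ b ≥ 1)) → (2*g + j ≥ 6 ∧ (g ≤ -8 ∨ j = -8) ∧ (3*g + (3/4)*lim ≠ z - 17 → 3*j ≥ -3)))


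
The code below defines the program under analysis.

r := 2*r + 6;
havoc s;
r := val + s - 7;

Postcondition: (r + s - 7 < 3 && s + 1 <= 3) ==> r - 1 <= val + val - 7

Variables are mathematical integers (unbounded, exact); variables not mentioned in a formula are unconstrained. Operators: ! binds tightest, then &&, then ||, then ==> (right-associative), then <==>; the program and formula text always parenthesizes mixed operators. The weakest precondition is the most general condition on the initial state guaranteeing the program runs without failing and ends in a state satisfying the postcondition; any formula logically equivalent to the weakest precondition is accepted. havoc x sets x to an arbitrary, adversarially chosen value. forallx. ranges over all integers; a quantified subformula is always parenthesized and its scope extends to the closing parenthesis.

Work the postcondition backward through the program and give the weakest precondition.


Working backward. After the program, the postcondition (r + s - 7 < 3 && s + 1 <= 3) ==> r - 1 <= val + val - 7 must hold; in canonical form it is (r + s < 10 && s <= 2) ==> r <= 2*val - 6.
Before r := val + s - 7: (2*s + val < 17 && s <= 2) ==> s <= val + 1
Before havoc s: forall s_1. ((2*s_1 + val < 17 && s_1 <= 2) ==> s_1 <= val + 1)
Before r := 2*r + 6: forall s_1. ((2*s_1 + val < 17 && s_1 <= 2) ==> s_1 <= val + 1)
Answer: WP = forall s_1. ((2*s_1 + val < 17 && s_1 <= 2) ==> s_1 <= val + 1)


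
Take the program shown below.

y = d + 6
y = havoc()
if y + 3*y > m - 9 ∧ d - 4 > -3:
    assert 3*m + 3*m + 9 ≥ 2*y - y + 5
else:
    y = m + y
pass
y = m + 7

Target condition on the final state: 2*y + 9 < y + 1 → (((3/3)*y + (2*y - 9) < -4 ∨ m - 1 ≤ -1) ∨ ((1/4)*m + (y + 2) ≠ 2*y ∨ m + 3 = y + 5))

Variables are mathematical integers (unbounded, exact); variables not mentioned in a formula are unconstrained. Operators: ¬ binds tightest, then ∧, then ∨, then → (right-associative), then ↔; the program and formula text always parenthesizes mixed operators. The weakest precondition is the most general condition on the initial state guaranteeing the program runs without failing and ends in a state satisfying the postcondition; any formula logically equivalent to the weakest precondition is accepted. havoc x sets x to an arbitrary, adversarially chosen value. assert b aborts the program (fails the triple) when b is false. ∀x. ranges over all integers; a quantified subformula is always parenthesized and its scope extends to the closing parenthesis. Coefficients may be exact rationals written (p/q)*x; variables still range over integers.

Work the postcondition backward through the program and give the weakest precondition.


Working backward. After the program, the postcondition 2*y + 9 < y + 1 → (((3/3)*y + (2*y - 9) < -4 ∨ m - 1 ≤ -1) ∨ ((1/4)*m + (y + 2) ≠ 2*y ∨ m + 3 = y + 5)) must hold; in canonical form it is y < -8 → (3*y < 5 ∨ m ≤ 0 ∨ (1/4)*m ≠ y - 2 ∨ m = y + 2).
Before y := m + 7: m < -15 → (3*m < -16 ∨ m ≤ 0 ∨ (3/4)*m ≠ -5)
Before skip: m < -15 → (3*m < -16 ∨ m ≤ 0 ∨ (3/4)*m ≠ -5)
Then branch requires 6*m ≥ y - 4 ∧ (m < -15 → (3*m < -16 ∨ m ≤ 0 ∨ (3/4)*m ≠ -5)); else branch requires m < -15 → (3*m < -16 ∨ m ≤ 0 ∨ (3/4)*m ≠ -5).
Before the if: ((4*y > m - 9 ∧ d > 1) → (6*m ≥ y - 4 ∧ (m < -15 → (3*m < -16 ∨ m ≤ 0 ∨ (3/4)*m ≠ -5)))) ∧ ((¬(4*y > m - 9 ∧ d > 1)) → (m < -15 → (3*m < -16 ∨ m ≤ 0 ∨ (3/4)*m ≠ -5)))
Before havoc y: ∀y_1. (((4*y_1 > m - 9 ∧ d > 1) → (6*m ≥ y_1 - 4 ∧ (m < -15 → (3*m < -16 ∨ m ≤ 0 ∨ (3/4)*m ≠ -5)))) ∧ ((¬(4*y_1 > m - 9 ∧ d > 1)) → (m < -15 → (3*m < -16 ∨ m ≤ 0 ∨ (3/4)*m ≠ -5))))
Before y := d + 6: ∀y_1. (((4*y_1 > m - 9 ∧ d > 1) → (6*m ≥ y_1 - 4 ∧ (m < -15 → (3*m < -16 ∨ m ≤ 0 ∨ (3/4)*m ≠ -5)))) ∧ ((¬(4*y_1 > m - 9 ∧ d > 1)) → (m < -15 → (3*m < -16 ∨ m ≤ 0 ∨ (3/4)*m ≠ -5))))
Answer: WP = ∀y_1. (((4*y_1 > m - 9 ∧ d > 1) → (6*m ≥ y_1 - 4 ∧ (m < -15 → (3*m < -16 ∨ m ≤ 0 ∨ (3/4)*m ≠ -5)))) ∧ ((¬(4*y_1 > m - 9 ∧ d > 1)) → (m < -15 → (3*m < -16 ∨ m ≤ 0 ∨ (3/4)*m ≠ -5))))


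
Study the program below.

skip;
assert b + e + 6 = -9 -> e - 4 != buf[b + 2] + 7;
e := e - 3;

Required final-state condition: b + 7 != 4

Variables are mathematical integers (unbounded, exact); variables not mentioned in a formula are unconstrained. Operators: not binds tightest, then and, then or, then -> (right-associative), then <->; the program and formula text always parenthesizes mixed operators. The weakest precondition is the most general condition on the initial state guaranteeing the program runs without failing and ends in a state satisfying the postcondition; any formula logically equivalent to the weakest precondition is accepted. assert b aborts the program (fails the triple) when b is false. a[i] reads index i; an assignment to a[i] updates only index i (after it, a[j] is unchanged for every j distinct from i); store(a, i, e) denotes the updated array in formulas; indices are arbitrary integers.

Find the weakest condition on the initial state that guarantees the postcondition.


Working backward. After the program, the postcondition b + 7 != 4 must hold; in canonical form it is b != -3.
Before e := e - 3: b != -3
Before assert b + e + 6 = -9 -> e - 4 != buf[b + 2] + 7: (b + e = -15 -> e != buf[b + 2] + 11) and b != -3
Before skip: (b + e = -15 -> e != buf[b + 2] + 11) and b != -3
Answer: WP = (b + e = -15 -> e != buf[b + 2] + 11) and b != -3


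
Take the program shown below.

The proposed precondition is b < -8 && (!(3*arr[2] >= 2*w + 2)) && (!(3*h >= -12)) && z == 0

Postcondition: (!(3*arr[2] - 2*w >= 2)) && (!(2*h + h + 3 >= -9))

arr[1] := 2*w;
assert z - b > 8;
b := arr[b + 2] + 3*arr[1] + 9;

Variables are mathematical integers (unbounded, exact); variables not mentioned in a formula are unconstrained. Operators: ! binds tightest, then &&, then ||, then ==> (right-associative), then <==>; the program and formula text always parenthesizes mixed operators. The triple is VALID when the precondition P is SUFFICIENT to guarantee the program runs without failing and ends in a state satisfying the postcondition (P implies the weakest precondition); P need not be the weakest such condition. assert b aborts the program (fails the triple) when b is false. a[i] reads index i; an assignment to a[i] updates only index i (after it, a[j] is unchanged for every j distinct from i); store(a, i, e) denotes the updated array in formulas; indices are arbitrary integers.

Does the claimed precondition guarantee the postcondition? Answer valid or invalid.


Working backward. After the program, the postcondition (!(3*arr[2] - 2*w >= 2)) && (!(2*h + h + 3 >= -9)) must hold; in canonical form it is (!(3*arr[2] >= 2*w + 2)) && (!(3*h >= -12)).
Before b := arr[b + 2] + 3*arr[1] + 9: (!(3*arr[2] >= 2*w + 2)) && (!(3*h >= -12))
Before assert z - b > 8: z > b + 8 && (!(3*arr[2] >= 2*w + 2)) && (!(3*h >= -12))
Before arr[1] := 2*w: z > b + 8 && (!(3*arr[2] >= 2*w + 2)) && (!(3*h >= -12))
The weakest precondition is z > b + 8 && (!(3*arr[2] >= 2*w + 2)) && (!(3*h >= -12)).
Check whether b < -8 && (!(3*arr[2] >= 2*w + 2)) && (!(3*h >= -12)) && z == 0 implies it.
Every state satisfying the precondition satisfies the weakest precondition: the implication holds.
Answer: valid


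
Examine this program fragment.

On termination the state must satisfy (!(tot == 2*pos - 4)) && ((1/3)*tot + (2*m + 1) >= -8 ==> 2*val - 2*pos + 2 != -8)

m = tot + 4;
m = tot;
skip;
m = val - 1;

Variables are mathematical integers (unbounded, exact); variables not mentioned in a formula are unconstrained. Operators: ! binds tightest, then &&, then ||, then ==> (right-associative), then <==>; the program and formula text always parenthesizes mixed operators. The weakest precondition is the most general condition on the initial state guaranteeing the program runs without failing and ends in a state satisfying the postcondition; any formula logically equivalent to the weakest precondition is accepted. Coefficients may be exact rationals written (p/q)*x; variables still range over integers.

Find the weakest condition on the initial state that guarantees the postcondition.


Working backward. After the program, the postcondition (!(tot == 2*pos - 4)) && ((1/3)*tot + (2*m + 1) >= -8 ==> 2*val - 2*pos + 2 != -8) must hold; in canonical form it is (!(tot == 2*pos - 4)) && (2*m + (1/3)*tot >= -9 ==> 2*val != 2*pos - 10).
Before m := val - 1: (!(tot == 2*pos - 4)) && ((1/3)*tot + 2*val >= -7 ==> 2*val != 2*pos - 10)
Before skip: (!(tot == 2*pos - 4)) && ((1/3)*tot + 2*val >= -7 ==> 2*val != 2*pos - 10)
Before m := tot: (!(tot == 2*pos - 4)) && ((1/3)*tot + 2*val >= -7 ==> 2*val != 2*pos - 10)
Before m := tot + 4: (!(tot == 2*pos - 4)) && ((1/3)*tot + 2*val >= -7 ==> 2*val != 2*pos - 10)
Answer: WP = (!(tot == 2*pos - 4)) && ((1/3)*tot + 2*val >= -7 ==> 2*val != 2*pos - 10)


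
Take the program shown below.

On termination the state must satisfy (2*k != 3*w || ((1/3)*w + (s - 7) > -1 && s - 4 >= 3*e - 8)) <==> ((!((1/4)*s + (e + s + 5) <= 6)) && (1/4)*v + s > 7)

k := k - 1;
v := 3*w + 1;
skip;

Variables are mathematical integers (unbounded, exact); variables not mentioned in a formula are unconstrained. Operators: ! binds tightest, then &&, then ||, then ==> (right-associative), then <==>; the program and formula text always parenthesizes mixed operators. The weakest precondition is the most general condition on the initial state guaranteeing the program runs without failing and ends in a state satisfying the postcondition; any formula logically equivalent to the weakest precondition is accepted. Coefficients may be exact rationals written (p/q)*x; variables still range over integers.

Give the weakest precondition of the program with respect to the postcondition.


Working backward. After the program, the postcondition (2*k != 3*w || ((1/3)*w + (s - 7) > -1 && s - 4 >= 3*e - 8)) <==> ((!((1/4)*s + (e + s + 5) <= 6)) && (1/4)*v + s > 7) must hold; in canonical form it is (2*k != 3*w || (s + (1/3)*w > 6 && s >= 3*e - 4)) <==> ((!(e + (5/4)*s <= 1)) && s + (1/4)*v > 7).
Before skip: (2*k != 3*w || (s + (1/3)*w > 6 && s >= 3*e - 4)) <==> ((!(e + (5/4)*s <= 1)) && s + (1/4)*v > 7)
Before v := 3*w + 1: (2*k != 3*w || (s + (1/3)*w > 6 && s >= 3*e - 4)) <==> ((!(e + (5/4)*s <= 1)) && s + (3/4)*w > 27/4)
Before k := k - 1: (2*k != 3*w + 2 || (s + (1/3)*w > 6 && s >= 3*e - 4)) <==> ((!(e + (5/4)*s <= 1)) && s + (3/4)*w > 27/4)
Answer: WP = (2*k != 3*w + 2 || (s + (1/3)*w > 6 && s >= 3*e - 4)) <==> ((!(e + (5/4)*s <= 1)) && s + (3/4)*w > 27/4)


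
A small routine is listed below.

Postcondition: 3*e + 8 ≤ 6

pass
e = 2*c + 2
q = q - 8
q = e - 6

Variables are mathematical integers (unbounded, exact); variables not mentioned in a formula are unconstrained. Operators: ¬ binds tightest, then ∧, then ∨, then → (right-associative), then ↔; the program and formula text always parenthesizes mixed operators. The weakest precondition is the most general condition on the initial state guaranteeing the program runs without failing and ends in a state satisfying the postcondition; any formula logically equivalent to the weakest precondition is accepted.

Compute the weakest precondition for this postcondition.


Working backward. After the program, the postcondition 3*e + 8 ≤ 6 must hold; in canonical form it is 3*e ≤ -2.
Before q := e - 6: 3*e ≤ -2
Before q := q - 8: 3*e ≤ -2
Before e := 2*c + 2: 6*c ≤ -8
Before skip: 6*c ≤ -8
Answer: WP = 6*c ≤ -8


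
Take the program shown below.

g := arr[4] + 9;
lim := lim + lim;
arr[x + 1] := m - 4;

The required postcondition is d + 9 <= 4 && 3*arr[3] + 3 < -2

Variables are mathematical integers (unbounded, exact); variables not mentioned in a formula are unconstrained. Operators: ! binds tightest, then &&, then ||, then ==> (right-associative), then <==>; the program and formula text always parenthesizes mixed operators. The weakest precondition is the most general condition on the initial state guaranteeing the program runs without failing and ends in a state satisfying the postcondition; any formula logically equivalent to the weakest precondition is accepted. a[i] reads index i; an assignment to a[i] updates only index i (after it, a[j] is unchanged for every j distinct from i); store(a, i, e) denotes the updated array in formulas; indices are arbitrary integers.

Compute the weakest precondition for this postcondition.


Working backward. After the program, the postcondition d + 9 <= 4 && 3*arr[3] + 3 < -2 must hold; in canonical form it is d <= -5 && 3*arr[3] < -5.
Before arr[x + 1] := m - 4: d <= -5 && 3*store(arr, x + 1, m - 4)[3] < -5
Before lim := lim + lim: d <= -5 && 3*store(arr, x + 1, m - 4)[3] < -5
Before g := arr[4] + 9: d <= -5 && 3*store(arr, x + 1, m - 4)[3] < -5
Answer: WP = d <= -5 && 3*store(arr, x + 1, m - 4)[3] < -5


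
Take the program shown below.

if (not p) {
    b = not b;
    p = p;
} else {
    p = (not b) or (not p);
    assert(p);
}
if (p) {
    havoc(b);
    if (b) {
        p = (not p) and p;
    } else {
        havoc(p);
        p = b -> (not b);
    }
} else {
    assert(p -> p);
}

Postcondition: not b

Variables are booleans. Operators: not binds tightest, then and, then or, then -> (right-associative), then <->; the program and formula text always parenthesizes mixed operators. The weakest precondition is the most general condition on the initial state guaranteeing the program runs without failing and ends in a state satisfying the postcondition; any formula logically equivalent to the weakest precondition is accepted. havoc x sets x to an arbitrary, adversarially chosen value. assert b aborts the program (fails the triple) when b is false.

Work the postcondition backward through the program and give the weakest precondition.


Working backward. After the program, not b must hold.
Then branch requires false; else branch requires not b.
Before the if: (not p) and ((not p) -> (not b))
Then branch requires (not p) and ((not p) -> b); else branch requires false.
Before the if: ((not p) -> ((not p) and ((not p) -> b))) and (not p)
Answer: WP = ((not p) -> ((not p) and ((not p) -> b))) and (not p)


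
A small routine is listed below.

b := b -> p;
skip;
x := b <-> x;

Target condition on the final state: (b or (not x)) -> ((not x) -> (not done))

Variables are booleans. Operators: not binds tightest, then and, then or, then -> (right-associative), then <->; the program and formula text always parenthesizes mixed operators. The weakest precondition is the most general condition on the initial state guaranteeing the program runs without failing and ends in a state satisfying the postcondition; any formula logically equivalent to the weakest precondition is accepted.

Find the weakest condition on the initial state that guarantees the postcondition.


Working backward. After the program, (b or (not x)) -> ((not x) -> (not done)) must hold.
Before x := b <-> x: (b or (not (b <-> x))) -> ((not (b <-> x)) -> (not done))
Before skip: (b or (not (b <-> x))) -> ((not (b <-> x)) -> (not done))
Before b := b -> p: ((b -> p) or (not ((b -> p) <-> x))) -> ((not ((b -> p) <-> x)) -> (not done))
Answer: WP = ((b -> p) or (not ((b -> p) <-> x))) -> ((not ((b -> p) <-> x)) -> (not done))


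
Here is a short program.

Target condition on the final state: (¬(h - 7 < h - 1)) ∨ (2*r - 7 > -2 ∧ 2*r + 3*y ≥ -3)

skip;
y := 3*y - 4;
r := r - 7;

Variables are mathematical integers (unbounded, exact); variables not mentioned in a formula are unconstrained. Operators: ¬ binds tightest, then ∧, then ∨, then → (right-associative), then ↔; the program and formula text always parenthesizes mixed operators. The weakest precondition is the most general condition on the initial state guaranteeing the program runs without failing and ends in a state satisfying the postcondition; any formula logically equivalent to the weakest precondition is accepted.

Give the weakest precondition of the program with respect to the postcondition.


Working backward. After the program, the postcondition (¬(h - 7 < h - 1)) ∨ (2*r - 7 > -2 ∧ 2*r + 3*y ≥ -3) must hold; in canonical form it is 2*r > 5 ∧ 2*r + 3*y ≥ -3.
Before r := r - 7: 2*r > 19 ∧ 2*r + 3*y ≥ 11
Before y := 3*y - 4: 2*r > 19 ∧ 2*r + 9*y ≥ 23
Before skip: 2*r > 19 ∧ 2*r + 9*y ≥ 23
Answer: WP = 2*r > 19 ∧ 2*r + 9*y ≥ 23


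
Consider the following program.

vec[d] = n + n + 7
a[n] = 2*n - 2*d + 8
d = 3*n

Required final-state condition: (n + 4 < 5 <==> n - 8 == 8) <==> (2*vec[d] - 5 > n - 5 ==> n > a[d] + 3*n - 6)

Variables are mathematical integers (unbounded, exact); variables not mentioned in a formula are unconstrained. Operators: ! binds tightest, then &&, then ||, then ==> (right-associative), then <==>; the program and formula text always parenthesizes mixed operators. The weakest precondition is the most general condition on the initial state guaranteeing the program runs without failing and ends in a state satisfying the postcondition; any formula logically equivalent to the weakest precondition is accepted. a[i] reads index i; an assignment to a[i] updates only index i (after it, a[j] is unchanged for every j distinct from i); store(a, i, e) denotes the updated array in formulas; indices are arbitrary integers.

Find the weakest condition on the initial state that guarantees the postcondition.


Working backward. After the program, the postcondition (n + 4 < 5 <==> n - 8 == 8) <==> (2*vec[d] - 5 > n - 5 ==> n > a[d] + 3*n - 6) must hold; in canonical form it is (n < 1 <==> n == 16) <==> (2*vec[d] > n ==> a[d] + 2*n < 6).
Before d := 3*n: (n < 1 <==> n == 16) <==> (2*vec[3*n] > n ==> a[3*n] + 2*n < 6)
Before a[n] := 2*n - 2*d + 8: (n < 1 <==> n == 16) <==> (2*vec[3*n] > n ==> store(a, n, -2*d + 2*n + 8)[3*n] + 2*n < 6)
Before vec[d] := n + n + 7: (n < 1 <==> n == 16) <==> (2*store(vec, d, 2*n + 7)[3*n] > n ==> store(a, n, -2*d + 2*n + 8)[3*n] + 2*n < 6)
Answer: WP = (n < 1 <==> n == 16) <==> (2*store(vec, d, 2*n + 7)[3*n] > n ==> store(a, n, -2*d + 2*n + 8)[3*n] + 2*n < 6)


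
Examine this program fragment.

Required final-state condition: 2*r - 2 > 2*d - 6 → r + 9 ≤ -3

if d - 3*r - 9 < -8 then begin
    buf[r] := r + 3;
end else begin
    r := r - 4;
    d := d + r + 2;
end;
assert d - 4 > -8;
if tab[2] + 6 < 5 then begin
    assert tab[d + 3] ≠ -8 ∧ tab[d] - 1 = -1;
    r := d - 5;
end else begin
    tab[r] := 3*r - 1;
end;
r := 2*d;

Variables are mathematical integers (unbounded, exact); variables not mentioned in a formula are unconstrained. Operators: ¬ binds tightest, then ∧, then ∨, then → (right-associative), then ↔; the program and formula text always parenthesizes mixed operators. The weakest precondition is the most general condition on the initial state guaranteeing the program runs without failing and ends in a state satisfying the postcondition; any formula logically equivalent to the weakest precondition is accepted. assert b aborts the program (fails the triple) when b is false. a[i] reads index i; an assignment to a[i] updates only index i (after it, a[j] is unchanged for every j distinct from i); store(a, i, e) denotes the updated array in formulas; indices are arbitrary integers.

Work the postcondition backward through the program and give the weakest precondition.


Working backward. After the program, the postcondition 2*r - 2 > 2*d - 6 → r + 9 ≤ -3 must hold; in canonical form it is 2*r > 2*d - 4 → r ≤ -12.
Before r := 2*d: 2*d > -4 → 2*d ≤ -12
Then branch requires tab[d + 3] ≠ -8 ∧ tab[d] = 0 ∧ (2*d > -4 → 2*d ≤ -12); else branch requires 2*d > -4 → 2*d ≤ -12.
Before the if: (tab[2] < -1 → (tab[d + 3] ≠ -8 ∧ tab[d] = 0 ∧ (2*d > -4 → 2*d ≤ -12))) ∧ ((¬(tab[2] < -1)) → (2*d > -4 → 2*d ≤ -12))
Before assert d - 4 > -8: d > -4 ∧ (tab[2] < -1 → (tab[d + 3] ≠ -8 ∧ tab[d] = 0 ∧ (2*d > -4 → 2*d ≤ -12))) ∧ ((¬(tab[2] < -1)) → (2*d > -4 → 2*d ≤ -12))
Then branch requires d > -4 ∧ (tab[2] < -1 → (tab[d + 3] ≠ -8 ∧ tab[d] = 0 ∧ (2*d > -4 → 2*d ≤ -12))) ∧ ((¬(tab[2] < -1)) → (2*d > -4 → 2*d ≤ -12)); else branch requires d + r > -2 ∧ (tab[2] < -1 → (tab[d + r + 1] ≠ -8 ∧ tab[d + r - 2] = 0 ∧ (2*d + 2*r > 0 → 2*d + 2*r ≤ -8))) ∧ ((¬(tab[2] < -1)) → (2*d + 2*r > 0 → 2*d + 2*r ≤ -8)).
Before the if: (d < 3*r + 1 → (d > -4 ∧ (tab[2] < -1 → (tab[d + 3] ≠ -8 ∧ tab[d] = 0 ∧ (2*d > -4 → 2*d ≤ -12))) ∧ ((¬(tab[2] < -1)) → (2*d > -4 → 2*d ≤ -12)))) ∧ ((¬(d < 3*r + 1)) → (d + r > -2 ∧ (tab[2] < -1 → (tab[d + r + 1] ≠ -8 ∧ tab[d + r - 2] = 0 ∧ (2*d + 2*r > 0 → 2*d + 2*r ≤ -8))) ∧ ((¬(tab[2] < -1)) → (2*d + 2*r > 0 → 2*d + 2*r ≤ -8))))
Answer: WP = (d < 3*r + 1 → (d > -4 ∧ (tab[2] < -1 → (tab[d + 3] ≠ -8 ∧ tab[d] = 0 ∧ (2*d > -4 → 2*d ≤ -12))) ∧ ((¬(tab[2] < -1)) → (2*d > -4 → 2*d ≤ -12)))) ∧ ((¬(d < 3*r + 1)) → (d + r > -2 ∧ (tab[2] < -1 → (tab[d + r + 1] ≠ -8 ∧ tab[d + r - 2] = 0 ∧ (2*d + 2*r > 0 → 2*d + 2*r ≤ -8))) ∧ ((¬(tab[2] < -1)) → (2*d + 2*r > 0 → 2*d + 2*r ≤ -8))))


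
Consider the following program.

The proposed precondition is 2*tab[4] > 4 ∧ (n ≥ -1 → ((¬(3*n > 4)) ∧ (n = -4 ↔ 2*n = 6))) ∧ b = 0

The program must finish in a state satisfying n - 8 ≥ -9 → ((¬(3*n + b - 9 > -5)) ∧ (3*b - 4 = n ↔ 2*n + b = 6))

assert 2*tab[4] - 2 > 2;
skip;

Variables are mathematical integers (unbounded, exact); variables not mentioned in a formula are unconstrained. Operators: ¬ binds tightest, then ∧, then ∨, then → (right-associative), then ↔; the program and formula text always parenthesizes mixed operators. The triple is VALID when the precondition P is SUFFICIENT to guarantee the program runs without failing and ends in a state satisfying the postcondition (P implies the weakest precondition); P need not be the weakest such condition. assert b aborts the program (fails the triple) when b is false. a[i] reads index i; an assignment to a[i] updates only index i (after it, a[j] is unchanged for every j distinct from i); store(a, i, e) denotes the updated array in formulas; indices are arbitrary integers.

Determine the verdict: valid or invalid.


Working backward. After the program, the postcondition n - 8 ≥ -9 → ((¬(3*n + b - 9 > -5)) ∧ (3*b - 4 = n ↔ 2*n + b = 6)) must hold; in canonical form it is n ≥ -1 → ((¬(b + 3*n > 4)) ∧ (3*b = n + 4 ↔ b + 2*n = 6)).
Before skip: n ≥ -1 → ((¬(b + 3*n > 4)) ∧ (3*b = n + 4 ↔ b + 2*n = 6))
Before assert 2*tab[4] - 2 > 2: 2*tab[4] > 4 ∧ (n ≥ -1 → ((¬(b + 3*n > 4)) ∧ (3*b = n + 4 ↔ b + 2*n = 6)))
The weakest precondition is 2*tab[4] > 4 ∧ (n ≥ -1 → ((¬(b + 3*n > 4)) ∧ (3*b = n + 4 ↔ b + 2*n = 6))).
Check whether 2*tab[4] > 4 ∧ (n ≥ -1 → ((¬(3*n > 4)) ∧ (n = -4 ↔ 2*n = 6))) ∧ b = 0 implies it.
Every state satisfying the precondition satisfies the weakest precondition: the implication holds.
Answer: valid


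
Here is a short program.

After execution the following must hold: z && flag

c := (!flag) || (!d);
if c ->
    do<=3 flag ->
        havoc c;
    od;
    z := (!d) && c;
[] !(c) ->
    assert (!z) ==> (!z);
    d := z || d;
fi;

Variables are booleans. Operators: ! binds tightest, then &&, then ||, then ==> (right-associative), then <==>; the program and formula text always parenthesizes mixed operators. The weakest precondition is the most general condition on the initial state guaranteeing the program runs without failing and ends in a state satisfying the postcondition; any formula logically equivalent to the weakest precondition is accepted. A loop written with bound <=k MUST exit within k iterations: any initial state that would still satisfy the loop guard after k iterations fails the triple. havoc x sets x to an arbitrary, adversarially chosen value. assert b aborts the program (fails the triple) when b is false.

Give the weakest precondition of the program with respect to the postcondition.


Working backward. After the program, z && flag must hold.
Then branch requires (!flag) && ((!flag) ==> ((!d) && c && flag)); else branch requires z && flag.
Before the if: (c ==> ((!flag) && ((!flag) ==> ((!d) && c && flag)))) && ((!c) ==> (z && flag))
Before c := (!flag) || (!d): (((!flag) || (!d)) ==> ((!flag) && ((!flag) ==> ((!d) && ((!flag) || (!d)) && flag)))) && ((!((!flag) || (!d))) ==> (z && flag))
Answer: WP = (((!flag) || (!d)) ==> ((!flag) && ((!flag) ==> ((!d) && ((!flag) || (!d)) && flag)))) && ((!((!flag) || (!d))) ==> (z && flag))


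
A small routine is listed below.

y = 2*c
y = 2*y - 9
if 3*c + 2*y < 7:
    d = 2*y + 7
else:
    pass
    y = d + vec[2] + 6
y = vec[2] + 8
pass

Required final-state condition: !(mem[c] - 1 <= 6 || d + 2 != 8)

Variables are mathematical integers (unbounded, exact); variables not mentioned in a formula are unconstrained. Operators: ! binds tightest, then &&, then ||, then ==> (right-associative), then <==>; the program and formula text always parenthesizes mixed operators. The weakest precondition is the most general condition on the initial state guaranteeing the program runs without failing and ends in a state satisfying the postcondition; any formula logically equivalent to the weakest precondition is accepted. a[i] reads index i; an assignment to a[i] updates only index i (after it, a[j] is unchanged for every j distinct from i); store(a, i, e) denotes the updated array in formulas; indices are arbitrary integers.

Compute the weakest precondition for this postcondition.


Working backward. After the program, the postcondition !(mem[c] - 1 <= 6 || d + 2 != 8) must hold; in canonical form it is !(mem[c] <= 7 || d != 6).
Before skip: !(mem[c] <= 7 || d != 6)
Before y := vec[2] + 8: !(mem[c] <= 7 || d != 6)
Then branch requires !(mem[c] <= 7 || 2*y != -1); else branch requires !(mem[c] <= 7 || d != 6).
Before the if: (3*c + 2*y < 7 ==> (!(mem[c] <= 7 || 2*y != -1))) && ((!(3*c + 2*y < 7)) ==> (!(mem[c] <= 7 || d != 6)))
Before y := 2*y - 9: (3*c + 4*y < 25 ==> (!(mem[c] <= 7 || 4*y != 17))) && ((!(3*c + 4*y < 25)) ==> (!(mem[c] <= 7 || d != 6)))
Before y := 2*c: (11*c < 25 ==> (!(mem[c] <= 7 || 8*c != 17))) && ((!(11*c < 25)) ==> (!(mem[c] <= 7 || d != 6)))
Answer: WP = (11*c < 25 ==> (!(mem[c] <= 7 || 8*c != 17))) && ((!(11*c < 25)) ==> (!(mem[c] <= 7 || d != 6)))


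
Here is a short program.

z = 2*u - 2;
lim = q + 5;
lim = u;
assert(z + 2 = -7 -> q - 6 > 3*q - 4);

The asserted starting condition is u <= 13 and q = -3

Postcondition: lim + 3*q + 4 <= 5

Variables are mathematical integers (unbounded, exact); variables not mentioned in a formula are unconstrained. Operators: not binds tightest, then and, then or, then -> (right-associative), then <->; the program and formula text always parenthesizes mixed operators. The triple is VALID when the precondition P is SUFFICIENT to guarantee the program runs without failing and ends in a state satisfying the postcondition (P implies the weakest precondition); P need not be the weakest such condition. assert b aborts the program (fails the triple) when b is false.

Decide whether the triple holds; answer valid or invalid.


Working backward. After the program, the postcondition lim + 3*q + 4 <= 5 must hold; in canonical form it is lim + 3*q <= 1.
Before assert z + 2 = -7 -> q - 6 > 3*q - 4: (z = -9 -> 2*q < -2) and lim + 3*q <= 1
Before lim := u: (z = -9 -> 2*q < -2) and 3*q + u <= 1
Before lim := q + 5: (z = -9 -> 2*q < -2) and 3*q + u <= 1
Before z := 2*u - 2: (2*u = -7 -> 2*q < -2) and 3*q + u <= 1
The weakest precondition is (2*u = -7 -> 2*q < -2) and 3*q + u <= 1.
Check whether u <= 13 and q = -3 implies it.
Countermodel: at the initial state q = -3, u = 11, the precondition holds but the weakest precondition fails.
Answer: invalid


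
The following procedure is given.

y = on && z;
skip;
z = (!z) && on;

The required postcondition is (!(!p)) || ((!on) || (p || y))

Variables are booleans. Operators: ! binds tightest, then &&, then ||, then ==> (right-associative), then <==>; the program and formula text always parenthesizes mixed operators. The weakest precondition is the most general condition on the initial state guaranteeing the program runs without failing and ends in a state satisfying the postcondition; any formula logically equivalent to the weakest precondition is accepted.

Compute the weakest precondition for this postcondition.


Working backward. After the program, the postcondition (!(!p)) || ((!on) || (p || y)) must hold; in canonical form it is p || (!on) || y.
Before z := (!z) && on: p || (!on) || y
Before skip: p || (!on) || y
Before y := on && z: p || (!on) || (on && z)
Answer: WP = p || (!on) || (on && z)


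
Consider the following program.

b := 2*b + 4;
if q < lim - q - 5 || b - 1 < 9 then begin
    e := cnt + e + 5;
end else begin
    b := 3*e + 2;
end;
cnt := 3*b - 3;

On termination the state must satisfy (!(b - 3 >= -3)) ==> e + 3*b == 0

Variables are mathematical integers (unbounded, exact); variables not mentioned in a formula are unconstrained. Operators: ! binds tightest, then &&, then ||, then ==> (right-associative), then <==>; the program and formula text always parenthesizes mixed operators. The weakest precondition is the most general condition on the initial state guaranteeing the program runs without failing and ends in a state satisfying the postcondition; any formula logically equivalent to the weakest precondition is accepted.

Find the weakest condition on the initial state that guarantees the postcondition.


Working backward. After the program, the postcondition (!(b - 3 >= -3)) ==> e + 3*b == 0 must hold; in canonical form it is (!(b >= 0)) ==> 3*b + e == 0.
Before cnt := 3*b - 3: (!(b >= 0)) ==> 3*b + e == 0
Then branch requires (!(b >= 0)) ==> 3*b + cnt + e == -5; else branch requires (!(3*e >= -2)) ==> 10*e == -6.
Before the if: ((2*q < lim - 5 || b < 10) ==> ((!(b >= 0)) ==> 3*b + cnt + e == -5)) && ((!(2*q < lim - 5 || b < 10)) ==> ((!(3*e >= -2)) ==> 10*e == -6))
Before b := 2*b + 4: ((2*q < lim - 5 || 2*b < 6) ==> ((!(2*b >= -4)) ==> 6*b + cnt + e == -17)) && ((!(2*q < lim - 5 || 2*b < 6)) ==> ((!(3*e >= -2)) ==> 10*e == -6))
Answer: WP = ((2*q < lim - 5 || 2*b < 6) ==> ((!(2*b >= -4)) ==> 6*b + cnt + e == -17)) && ((!(2*q < lim - 5 || 2*b < 6)) ==> ((!(3*e >= -2)) ==> 10*e == -6))


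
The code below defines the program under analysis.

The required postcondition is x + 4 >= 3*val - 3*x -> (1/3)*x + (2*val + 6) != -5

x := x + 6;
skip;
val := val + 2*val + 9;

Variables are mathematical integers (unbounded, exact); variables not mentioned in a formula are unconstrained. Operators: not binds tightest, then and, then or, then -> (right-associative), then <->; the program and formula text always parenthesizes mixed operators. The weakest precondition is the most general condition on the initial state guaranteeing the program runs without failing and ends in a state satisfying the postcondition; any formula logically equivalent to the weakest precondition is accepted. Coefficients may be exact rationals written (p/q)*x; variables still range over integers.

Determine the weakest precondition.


Working backward. After the program, the postcondition x + 4 >= 3*val - 3*x -> (1/3)*x + (2*val + 6) != -5 must hold; in canonical form it is 4*x >= 3*val - 4 -> 2*val + (1/3)*x != -11.
Before val := val + 2*val + 9: 4*x >= 9*val + 23 -> 6*val + (1/3)*x != -29
Before skip: 4*x >= 9*val + 23 -> 6*val + (1/3)*x != -29
Before x := x + 6: 4*x >= 9*val - 1 -> 6*val + (1/3)*x != -31
Answer: WP = 4*x >= 9*val - 1 -> 6*val + (1/3)*x != -31


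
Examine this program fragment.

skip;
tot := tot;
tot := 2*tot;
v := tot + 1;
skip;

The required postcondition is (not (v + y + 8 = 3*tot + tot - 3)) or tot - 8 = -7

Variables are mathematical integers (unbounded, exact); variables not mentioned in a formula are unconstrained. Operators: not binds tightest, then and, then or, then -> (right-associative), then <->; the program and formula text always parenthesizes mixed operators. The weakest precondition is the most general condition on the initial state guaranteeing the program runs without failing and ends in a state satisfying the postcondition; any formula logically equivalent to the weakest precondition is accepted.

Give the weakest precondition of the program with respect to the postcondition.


Working backward. After the program, the postcondition (not (v + y + 8 = 3*tot + tot - 3)) or tot - 8 = -7 must hold; in canonical form it is (not (v + y = 4*tot - 11)) or tot = 1.
Before skip: (not (v + y = 4*tot - 11)) or tot = 1
Before v := tot + 1: (not (y = 3*tot - 12)) or tot = 1
Before tot := 2*tot: (not (y = 6*tot - 12)) or 2*tot = 1
Before tot := tot: (not (y = 6*tot - 12)) or 2*tot = 1
Before skip: (not (y = 6*tot - 12)) or 2*tot = 1
Answer: WP = (not (y = 6*tot - 12)) or 2*tot = 1


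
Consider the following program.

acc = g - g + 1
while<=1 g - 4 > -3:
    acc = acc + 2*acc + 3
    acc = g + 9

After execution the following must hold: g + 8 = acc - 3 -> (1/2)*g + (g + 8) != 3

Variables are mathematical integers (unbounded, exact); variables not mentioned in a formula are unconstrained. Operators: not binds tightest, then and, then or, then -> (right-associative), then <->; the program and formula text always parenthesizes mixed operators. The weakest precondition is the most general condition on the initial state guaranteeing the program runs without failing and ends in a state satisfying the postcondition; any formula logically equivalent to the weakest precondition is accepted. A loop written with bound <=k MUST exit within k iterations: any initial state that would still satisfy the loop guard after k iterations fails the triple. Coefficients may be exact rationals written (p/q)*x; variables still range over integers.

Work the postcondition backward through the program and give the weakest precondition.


Working backward. After the program, the postcondition g + 8 = acc - 3 -> (1/2)*g + (g + 8) != 3 must hold; in canonical form it is g = acc - 11 -> (3/2)*g != -5.
Before the loop (bound <=1), unroll the exhaustion recursion (WP_0 = exit-now case; WP_j = one more guarded iteration, up to j = 1):
  WP_0: (not (g > 1)) and (g = acc - 11 -> (3/2)*g != -5)
  WP_1: (g > 1 -> (not (g > 1))) and ((not (g > 1)) -> (g = acc - 11 -> (3/2)*g != -5))
So before the loop: (g > 1 -> (not (g > 1))) and ((not (g > 1)) -> (g = acc - 11 -> (3/2)*g != -5))
Before acc := g - g + 1: (g > 1 -> (not (g > 1))) and ((not (g > 1)) -> (g = -10 -> (3/2)*g != -5))
Answer: WP = (g > 1 -> (not (g > 1))) and ((not (g > 1)) -> (g = -10 -> (3/2)*g != -5))


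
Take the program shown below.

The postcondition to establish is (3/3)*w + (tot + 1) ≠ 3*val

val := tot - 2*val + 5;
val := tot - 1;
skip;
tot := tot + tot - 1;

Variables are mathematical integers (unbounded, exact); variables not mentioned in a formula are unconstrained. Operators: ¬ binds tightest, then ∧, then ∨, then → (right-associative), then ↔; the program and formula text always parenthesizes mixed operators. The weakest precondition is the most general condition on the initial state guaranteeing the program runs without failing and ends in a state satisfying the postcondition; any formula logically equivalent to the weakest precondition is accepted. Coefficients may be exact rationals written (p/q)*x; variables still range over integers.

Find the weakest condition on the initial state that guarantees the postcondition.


Working backward. After the program, the postcondition (3/3)*w + (tot + 1) ≠ 3*val must hold; in canonical form it is tot + w ≠ 3*val - 1.
Before tot := tot + tot - 1: 2*tot + w ≠ 3*val
Before skip: 2*tot + w ≠ 3*val
Before val := tot - 1: w ≠ tot - 3
Before val := tot - 2*val + 5: w ≠ tot - 3
Answer: WP = w ≠ tot - 3


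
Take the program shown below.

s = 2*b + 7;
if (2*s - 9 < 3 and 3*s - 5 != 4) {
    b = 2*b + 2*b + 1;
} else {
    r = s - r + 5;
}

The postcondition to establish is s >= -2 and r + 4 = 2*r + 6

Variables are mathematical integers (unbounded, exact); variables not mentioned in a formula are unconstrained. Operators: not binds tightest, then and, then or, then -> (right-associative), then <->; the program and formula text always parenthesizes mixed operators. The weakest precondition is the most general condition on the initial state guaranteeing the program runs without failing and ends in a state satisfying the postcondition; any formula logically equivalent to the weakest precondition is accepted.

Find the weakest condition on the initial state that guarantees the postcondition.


Working backward. After the program, the postcondition s >= -2 and r + 4 = 2*r + 6 must hold; in canonical form it is s >= -2 and r = -2.
Then branch requires s >= -2 and r = -2; else branch requires s >= -2 and s = r - 7.
Before the if: ((2*s < 12 and 3*s != 9) -> (s >= -2 and r = -2)) and ((not (2*s < 12 and 3*s != 9)) -> (s >= -2 and s = r - 7))
Before s := 2*b + 7: ((4*b < -2 and 6*b != -12) -> (2*b >= -9 and r = -2)) and ((not (4*b < -2 and 6*b != -12)) -> (2*b >= -9 and 2*b = r - 14))
Answer: WP = ((4*b < -2 and 6*b != -12) -> (2*b >= -9 and r = -2)) and ((not (4*b < -2 and 6*b != -12)) -> (2*b >= -9 and 2*b = r - 14))


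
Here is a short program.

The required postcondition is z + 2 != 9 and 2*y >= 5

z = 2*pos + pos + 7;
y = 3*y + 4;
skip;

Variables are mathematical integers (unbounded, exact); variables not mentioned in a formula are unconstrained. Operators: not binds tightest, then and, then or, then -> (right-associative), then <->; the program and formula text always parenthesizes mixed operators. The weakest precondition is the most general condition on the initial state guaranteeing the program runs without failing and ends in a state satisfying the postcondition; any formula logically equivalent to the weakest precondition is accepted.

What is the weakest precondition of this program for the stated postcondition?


Working backward. After the program, the postcondition z + 2 != 9 and 2*y >= 5 must hold; in canonical form it is z != 7 and 2*y >= 5.
Before skip: z != 7 and 2*y >= 5
Before y := 3*y + 4: z != 7 and 6*y >= -3
Before z := 2*pos + pos + 7: 3*pos != 0 and 6*y >= -3
Answer: WP = 3*pos != 0 and 6*y >= -3
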